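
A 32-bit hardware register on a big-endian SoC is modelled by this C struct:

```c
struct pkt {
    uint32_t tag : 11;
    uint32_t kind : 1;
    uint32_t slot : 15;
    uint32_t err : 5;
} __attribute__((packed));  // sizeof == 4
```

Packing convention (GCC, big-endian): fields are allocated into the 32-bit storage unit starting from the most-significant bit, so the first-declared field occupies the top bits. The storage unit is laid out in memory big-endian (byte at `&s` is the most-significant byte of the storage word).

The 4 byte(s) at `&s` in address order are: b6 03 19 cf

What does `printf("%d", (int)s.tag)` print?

1456

[0]=0xb6 [1]=0x03 [2]=0x19 [3]=0xcf (big-endian) → word 0xb60319cf
tag [21+:11] = (word>>21) & 0x7ff = 1456  ←
kind [20+:1] = (word>>20) & 0x1 = 0
slot [5+:15] = (word>>5) & 0x7fff = 6350
err [0+:5] = (word>>0) & 0x1f = 15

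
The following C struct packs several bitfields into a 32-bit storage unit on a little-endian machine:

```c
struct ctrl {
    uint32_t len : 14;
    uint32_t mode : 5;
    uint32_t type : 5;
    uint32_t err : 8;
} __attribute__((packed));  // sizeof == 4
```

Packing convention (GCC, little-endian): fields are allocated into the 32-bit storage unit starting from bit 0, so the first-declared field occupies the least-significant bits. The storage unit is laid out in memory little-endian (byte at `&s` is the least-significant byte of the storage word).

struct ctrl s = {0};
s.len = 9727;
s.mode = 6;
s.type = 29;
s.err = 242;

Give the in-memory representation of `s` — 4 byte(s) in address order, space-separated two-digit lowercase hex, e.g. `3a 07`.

ff a5 e9 f2

[0+:14] len=9727 & 0x3fff = 0x25ff; word=0x000025ff
[14+:5] mode=6 & 0x1f = 0x6; word=0x0001a5ff
[19+:5] type=29 & 0x1f = 0x1d; word=0x00e9a5ff
[24+:8] err=242 & 0xff = 0xf2; word=0xf2e9a5ff
word = 0xf2e9a5ff → little-endian bytes:
  [0]=0xff  [1]=0xa5  [2]=0xe9  [3]=0xf2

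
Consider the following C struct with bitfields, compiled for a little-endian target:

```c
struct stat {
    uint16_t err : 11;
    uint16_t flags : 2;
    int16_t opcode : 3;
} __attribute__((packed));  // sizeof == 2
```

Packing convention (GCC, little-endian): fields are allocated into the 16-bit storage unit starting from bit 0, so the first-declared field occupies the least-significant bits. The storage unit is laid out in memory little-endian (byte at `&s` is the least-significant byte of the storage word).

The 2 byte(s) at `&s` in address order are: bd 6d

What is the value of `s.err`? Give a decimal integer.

1469

[0]=0xbd [1]=0x6d (little-endian) → word 0x6dbd
err:11 @ bit 0 → (0x6dbd>>0)&0x7ff = 0x5bd  ←
flags:2 @ bit 11 → (0x6dbd>>11)&0x3 = 0x1
opcode:3 @ bit 13 → (0x6dbd>>13)&0x7 = 0x3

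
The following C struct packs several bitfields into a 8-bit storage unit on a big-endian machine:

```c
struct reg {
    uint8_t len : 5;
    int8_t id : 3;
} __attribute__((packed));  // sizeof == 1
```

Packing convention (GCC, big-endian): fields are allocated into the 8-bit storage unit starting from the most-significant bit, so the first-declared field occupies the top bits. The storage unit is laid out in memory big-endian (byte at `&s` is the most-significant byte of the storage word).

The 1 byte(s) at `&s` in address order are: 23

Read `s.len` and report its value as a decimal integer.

4

[0]=0x23 (big-endian) → word 0x23
len [3+:5] = (word>>3) & 0x1f = 4  ←
id [0+:3] = (word>>0) & 0x7 = 3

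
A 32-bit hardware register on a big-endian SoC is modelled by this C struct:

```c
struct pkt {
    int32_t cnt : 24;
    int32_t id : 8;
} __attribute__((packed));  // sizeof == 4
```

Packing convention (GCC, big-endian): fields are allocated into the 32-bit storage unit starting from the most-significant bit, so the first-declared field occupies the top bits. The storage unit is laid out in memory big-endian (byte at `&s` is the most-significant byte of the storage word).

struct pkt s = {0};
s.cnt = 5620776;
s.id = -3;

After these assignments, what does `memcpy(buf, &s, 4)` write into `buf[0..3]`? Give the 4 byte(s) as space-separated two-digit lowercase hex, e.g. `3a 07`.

[8+:24] cnt=5620776 & 0xffffff = 0x55c428; word=0x55c42800
[0+:8] id=-3 & 0xff = 0xfd; word=0x55c428fd
word = 0x55c428fd → big-endian bytes:
  [0]=0x55  [1]=0xc4  [2]=0x28  [3]=0xfd

55 c4 28 fd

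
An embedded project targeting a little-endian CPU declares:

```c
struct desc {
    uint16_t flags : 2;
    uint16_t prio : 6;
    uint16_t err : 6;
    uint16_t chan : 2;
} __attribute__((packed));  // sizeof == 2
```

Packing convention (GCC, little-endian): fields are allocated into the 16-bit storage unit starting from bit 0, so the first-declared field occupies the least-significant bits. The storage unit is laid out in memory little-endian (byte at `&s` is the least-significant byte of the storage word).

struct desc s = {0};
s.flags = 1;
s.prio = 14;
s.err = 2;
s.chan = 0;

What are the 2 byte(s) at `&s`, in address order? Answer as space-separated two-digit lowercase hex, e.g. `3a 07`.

39 02

flags (2b) val=1 bits=0x1 at bit 0: 0x0001
prio (6b) val=14 bits=0xe at bit 2: 0x0039
err (6b) val=2 bits=0x2 at bit 8: 0x0239
chan (2b) val=0 bits=0x0 at bit 14: 0x0239
word = 0x0239 → little-endian bytes:
  [0]=0x39  [1]=0x02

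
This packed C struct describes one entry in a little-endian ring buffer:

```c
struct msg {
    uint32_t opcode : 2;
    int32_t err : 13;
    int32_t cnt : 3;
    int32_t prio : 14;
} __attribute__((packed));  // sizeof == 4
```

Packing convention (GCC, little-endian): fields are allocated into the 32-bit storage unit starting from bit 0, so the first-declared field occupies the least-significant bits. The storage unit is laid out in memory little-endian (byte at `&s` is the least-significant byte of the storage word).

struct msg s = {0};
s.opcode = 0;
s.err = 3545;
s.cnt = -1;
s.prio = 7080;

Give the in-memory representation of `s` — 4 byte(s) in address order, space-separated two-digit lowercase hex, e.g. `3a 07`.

64 b7 a3 6e

opcode (2b) val=0 bits=0x0 at bit 0: 0x00000000
err (13b) val=3545 bits=0xdd9 at bit 2: 0x00003764
cnt (3b) val=-1 bits=0x7 at bit 15: 0x0003b764
prio (14b) val=7080 bits=0x1ba8 at bit 18: 0x6ea3b764
word = 0x6ea3b764 → little-endian bytes:
  [0]=0x64  [1]=0xb7  [2]=0xa3  [3]=0x6e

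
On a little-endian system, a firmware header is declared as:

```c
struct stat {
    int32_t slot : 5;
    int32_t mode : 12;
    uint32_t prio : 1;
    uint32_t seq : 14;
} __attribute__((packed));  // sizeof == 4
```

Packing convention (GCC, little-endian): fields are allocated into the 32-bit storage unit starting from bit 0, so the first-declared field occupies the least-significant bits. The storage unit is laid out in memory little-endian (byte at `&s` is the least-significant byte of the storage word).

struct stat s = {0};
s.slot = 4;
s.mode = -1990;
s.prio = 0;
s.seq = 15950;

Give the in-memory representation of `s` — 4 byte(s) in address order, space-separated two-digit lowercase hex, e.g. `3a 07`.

44 07 39 f9

slot:5 = 4 → 0x4 << 0 → word 0x00000004
mode:12 = -1990 → 0x83a << 5 → word 0x00010744
prio:1 = 0 → 0x0 << 17 → word 0x00010744
seq:14 = 15950 → 0x3e4e << 18 → word 0xf9390744
word = 0xf9390744 → little-endian bytes:
  [0]=0x44  [1]=0x07  [2]=0x39  [3]=0xf9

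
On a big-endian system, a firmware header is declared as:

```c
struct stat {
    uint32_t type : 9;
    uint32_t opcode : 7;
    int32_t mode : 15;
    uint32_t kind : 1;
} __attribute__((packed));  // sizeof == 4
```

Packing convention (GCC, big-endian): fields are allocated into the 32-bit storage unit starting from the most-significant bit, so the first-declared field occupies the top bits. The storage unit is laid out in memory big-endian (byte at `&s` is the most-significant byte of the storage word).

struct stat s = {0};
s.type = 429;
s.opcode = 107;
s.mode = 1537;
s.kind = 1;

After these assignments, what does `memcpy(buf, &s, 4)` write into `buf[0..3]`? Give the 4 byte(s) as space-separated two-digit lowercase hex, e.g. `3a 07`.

type:9 = 429 → 0x1ad << 23 → word 0xd6800000
opcode:7 = 107 → 0x6b << 16 → word 0xd6eb0000
mode:15 = 1537 → 0x601 << 1 → word 0xd6eb0c02
kind:1 = 1 → 0x1 << 0 → word 0xd6eb0c03
word = 0xd6eb0c03 → big-endian bytes:
  [0]=0xd6  [1]=0xeb  [2]=0x0c  [3]=0x03

d6 eb 0c 03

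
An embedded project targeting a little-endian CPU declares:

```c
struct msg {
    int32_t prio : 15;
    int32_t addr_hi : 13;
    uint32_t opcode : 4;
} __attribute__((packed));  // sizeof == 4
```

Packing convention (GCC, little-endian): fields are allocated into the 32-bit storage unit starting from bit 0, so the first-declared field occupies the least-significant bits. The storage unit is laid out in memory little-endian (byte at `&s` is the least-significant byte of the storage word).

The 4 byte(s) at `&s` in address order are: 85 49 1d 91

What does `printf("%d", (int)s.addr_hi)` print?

570

[0]=0x85 [1]=0x49 [2]=0x1d [3]=0x91 (little-endian) → word 0x911d4985
prio:15 @ bit 0 → (0x911d4985>>0)&0x7fff = 0x4985
addr_hi:13 @ bit 15 → (0x911d4985>>15)&0x1fff = 0x23a  ←
opcode:4 @ bit 28 → (0x911d4985>>28)&0xf = 0x9
addr_hi signed 13b, MSB=0: value = 570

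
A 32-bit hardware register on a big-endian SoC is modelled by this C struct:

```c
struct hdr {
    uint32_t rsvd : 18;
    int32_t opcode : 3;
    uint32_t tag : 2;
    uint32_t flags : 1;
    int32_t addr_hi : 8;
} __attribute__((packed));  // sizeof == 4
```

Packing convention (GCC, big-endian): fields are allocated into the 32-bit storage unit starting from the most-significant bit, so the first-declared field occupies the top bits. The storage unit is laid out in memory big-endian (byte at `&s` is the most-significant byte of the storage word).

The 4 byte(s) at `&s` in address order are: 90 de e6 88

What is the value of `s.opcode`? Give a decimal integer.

-4

[0]=0x90 [1]=0xde [2]=0xe6 [3]=0x88 (big-endian) → word 0x90dee688
rsvd:18 @ bit 14 → (0x90dee688>>14)&0x3ffff = 0x2437b
opcode:3 @ bit 11 → (0x90dee688>>11)&0x7 = 0x4  ←
tag:2 @ bit 9 → (0x90dee688>>9)&0x3 = 0x3
flags:1 @ bit 8 → (0x90dee688>>8)&0x1 = 0x0
addr_hi:8 @ bit 0 → (0x90dee688>>0)&0xff = 0x88
opcode signed 3b, MSB=1: 4 - 8 = -4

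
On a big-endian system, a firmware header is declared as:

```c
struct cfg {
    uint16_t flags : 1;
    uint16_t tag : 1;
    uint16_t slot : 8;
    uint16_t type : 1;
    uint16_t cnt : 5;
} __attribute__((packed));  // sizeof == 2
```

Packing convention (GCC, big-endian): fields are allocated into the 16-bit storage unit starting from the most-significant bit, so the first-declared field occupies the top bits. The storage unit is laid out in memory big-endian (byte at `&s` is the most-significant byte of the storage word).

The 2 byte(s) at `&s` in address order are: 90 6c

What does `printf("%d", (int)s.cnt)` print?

[0]=0x90 [1]=0x6c (big-endian) → word 0x906c
flags:1 @ bit 15 → (0x906c>>15)&0x1 = 0x1
tag:1 @ bit 14 → (0x906c>>14)&0x1 = 0x0
slot:8 @ bit 6 → (0x906c>>6)&0xff = 0x41
type:1 @ bit 5 → (0x906c>>5)&0x1 = 0x1
cnt:5 @ bit 0 → (0x906c>>0)&0x1f = 0xc  ←

12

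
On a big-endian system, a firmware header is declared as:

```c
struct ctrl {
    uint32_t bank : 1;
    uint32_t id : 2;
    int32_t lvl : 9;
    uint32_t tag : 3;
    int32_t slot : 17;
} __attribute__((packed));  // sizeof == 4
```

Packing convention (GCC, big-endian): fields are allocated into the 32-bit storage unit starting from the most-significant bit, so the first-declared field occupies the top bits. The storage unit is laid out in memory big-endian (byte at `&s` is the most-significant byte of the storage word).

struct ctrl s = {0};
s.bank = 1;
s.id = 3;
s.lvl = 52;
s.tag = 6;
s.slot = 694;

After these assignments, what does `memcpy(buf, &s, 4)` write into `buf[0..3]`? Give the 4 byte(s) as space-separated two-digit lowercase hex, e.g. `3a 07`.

[31+:1] bank=1 & 0x1 = 0x1; word=0x80000000
[29+:2] id=3 & 0x3 = 0x3; word=0xe0000000
[20+:9] lvl=52 & 0x1ff = 0x34; word=0xe3400000
[17+:3] tag=6 & 0x7 = 0x6; word=0xe34c0000
[0+:17] slot=694 & 0x1ffff = 0x2b6; word=0xe34c02b6
word = 0xe34c02b6 → big-endian bytes:
  [0]=0xe3  [1]=0x4c  [2]=0x02  [3]=0xb6

e3 4c 02 b6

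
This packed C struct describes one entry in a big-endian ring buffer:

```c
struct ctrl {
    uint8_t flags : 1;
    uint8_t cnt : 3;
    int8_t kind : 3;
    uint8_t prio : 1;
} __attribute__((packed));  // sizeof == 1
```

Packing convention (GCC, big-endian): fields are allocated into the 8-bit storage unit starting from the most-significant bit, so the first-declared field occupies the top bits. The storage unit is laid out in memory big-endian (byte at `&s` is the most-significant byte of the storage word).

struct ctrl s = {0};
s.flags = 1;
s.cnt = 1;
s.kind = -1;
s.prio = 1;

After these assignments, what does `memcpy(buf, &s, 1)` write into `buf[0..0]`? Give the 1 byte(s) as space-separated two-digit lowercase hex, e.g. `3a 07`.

[7+:1] flags=1 & 0x1 = 0x1; word=0x80
[4+:3] cnt=1 & 0x7 = 0x1; word=0x90
[1+:3] kind=-1 & 0x7 = 0x7; word=0x9e
[0+:1] prio=1 & 0x1 = 0x1; word=0x9f
word = 0x9f → big-endian bytes:
  [0]=0x9f

9f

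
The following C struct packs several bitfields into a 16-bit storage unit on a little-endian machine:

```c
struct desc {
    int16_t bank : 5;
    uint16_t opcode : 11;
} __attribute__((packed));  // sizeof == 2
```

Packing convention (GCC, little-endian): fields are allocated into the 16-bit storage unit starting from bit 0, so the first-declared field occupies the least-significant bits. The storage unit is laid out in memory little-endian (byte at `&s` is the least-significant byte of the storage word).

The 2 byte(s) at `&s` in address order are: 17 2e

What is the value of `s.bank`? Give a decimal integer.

[0]=0x17 [1]=0x2e (little-endian) → word 0x2e17
bank [0+:5] = (word>>0) & 0x1f = 23  ←
opcode [5+:11] = (word>>5) & 0x7ff = 368
bank signed 5b, MSB=1: 23 - 32 = -9

-9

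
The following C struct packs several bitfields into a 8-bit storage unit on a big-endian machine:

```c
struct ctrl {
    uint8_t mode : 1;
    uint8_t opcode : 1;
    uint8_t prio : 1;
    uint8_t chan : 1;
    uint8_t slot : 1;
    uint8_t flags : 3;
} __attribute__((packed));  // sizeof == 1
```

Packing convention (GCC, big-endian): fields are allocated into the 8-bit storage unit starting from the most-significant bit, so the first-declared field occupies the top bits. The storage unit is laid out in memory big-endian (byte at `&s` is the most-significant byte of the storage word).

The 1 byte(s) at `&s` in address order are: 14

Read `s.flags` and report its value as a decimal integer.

[0]=0x14 (big-endian) → word 0x14
mode [7+:1] = (word>>7) & 0x1 = 0
opcode [6+:1] = (word>>6) & 0x1 = 0
prio [5+:1] = (word>>5) & 0x1 = 0
chan [4+:1] = (word>>4) & 0x1 = 1
slot [3+:1] = (word>>3) & 0x1 = 0
flags [0+:3] = (word>>0) & 0x7 = 4  ←

4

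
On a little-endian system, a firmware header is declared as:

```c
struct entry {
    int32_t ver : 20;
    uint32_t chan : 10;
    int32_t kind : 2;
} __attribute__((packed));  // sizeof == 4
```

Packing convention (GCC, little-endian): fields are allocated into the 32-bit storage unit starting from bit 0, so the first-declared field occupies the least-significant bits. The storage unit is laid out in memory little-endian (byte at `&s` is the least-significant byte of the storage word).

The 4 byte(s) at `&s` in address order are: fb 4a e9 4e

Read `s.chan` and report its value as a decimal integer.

238

[0]=0xfb [1]=0x4a [2]=0xe9 [3]=0x4e (little-endian) → word 0x4ee94afb
ver:20 @ bit 0 → (0x4ee94afb>>0)&0xfffff = 0x94afb
chan:10 @ bit 20 → (0x4ee94afb>>20)&0x3ff = 0xee  ←
kind:2 @ bit 30 → (0x4ee94afb>>30)&0x3 = 0x1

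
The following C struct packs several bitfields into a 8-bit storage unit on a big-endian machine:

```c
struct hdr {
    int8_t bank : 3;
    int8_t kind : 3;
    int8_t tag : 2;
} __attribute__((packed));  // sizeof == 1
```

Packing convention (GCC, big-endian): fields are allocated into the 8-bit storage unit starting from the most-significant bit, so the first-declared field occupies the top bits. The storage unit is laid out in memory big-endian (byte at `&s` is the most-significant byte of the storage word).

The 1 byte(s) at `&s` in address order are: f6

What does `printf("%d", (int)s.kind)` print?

-3

[0]=0xf6 (big-endian) → word 0xf6
bank:3 @ bit 5 → (0xf6>>5)&0x7 = 0x7
kind:3 @ bit 2 → (0xf6>>2)&0x7 = 0x5  ←
tag:2 @ bit 0 → (0xf6>>0)&0x3 = 0x2
kind signed 3b, MSB=1: 5 - 8 = -3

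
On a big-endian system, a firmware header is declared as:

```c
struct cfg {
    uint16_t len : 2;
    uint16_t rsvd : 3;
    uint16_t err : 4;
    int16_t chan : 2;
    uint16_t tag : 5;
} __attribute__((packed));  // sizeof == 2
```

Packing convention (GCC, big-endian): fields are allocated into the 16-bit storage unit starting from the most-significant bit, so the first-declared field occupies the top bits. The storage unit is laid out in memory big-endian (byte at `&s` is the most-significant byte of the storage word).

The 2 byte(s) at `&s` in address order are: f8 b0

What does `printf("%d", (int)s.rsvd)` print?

7

[0]=0xf8 [1]=0xb0 (big-endian) → word 0xf8b0
len:2 @ bit 14 → (0xf8b0>>14)&0x3 = 0x3
rsvd:3 @ bit 11 → (0xf8b0>>11)&0x7 = 0x7  ←
err:4 @ bit 7 → (0xf8b0>>7)&0xf = 0x1
chan:2 @ bit 5 → (0xf8b0>>5)&0x3 = 0x1
tag:5 @ bit 0 → (0xf8b0>>0)&0x1f = 0x10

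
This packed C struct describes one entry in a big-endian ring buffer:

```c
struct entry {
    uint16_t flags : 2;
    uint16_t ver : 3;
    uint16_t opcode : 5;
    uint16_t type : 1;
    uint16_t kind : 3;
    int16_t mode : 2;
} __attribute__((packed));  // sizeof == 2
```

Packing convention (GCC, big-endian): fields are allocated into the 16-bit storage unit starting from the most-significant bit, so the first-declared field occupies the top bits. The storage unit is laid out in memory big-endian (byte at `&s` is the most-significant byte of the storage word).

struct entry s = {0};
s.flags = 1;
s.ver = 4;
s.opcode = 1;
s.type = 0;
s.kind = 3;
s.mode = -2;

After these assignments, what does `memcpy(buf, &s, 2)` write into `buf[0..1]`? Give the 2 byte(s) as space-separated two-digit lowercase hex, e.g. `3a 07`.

60 4e

flags:2 = 1 → 0x1 << 14 → word 0x4000
ver:3 = 4 → 0x4 << 11 → word 0x6000
opcode:5 = 1 → 0x1 << 6 → word 0x6040
type:1 = 0 → 0x0 << 5 → word 0x6040
kind:3 = 3 → 0x3 << 2 → word 0x604c
mode:2 = -2 → 0x2 << 0 → word 0x604e
word = 0x604e → big-endian bytes:
  [0]=0x60  [1]=0x4e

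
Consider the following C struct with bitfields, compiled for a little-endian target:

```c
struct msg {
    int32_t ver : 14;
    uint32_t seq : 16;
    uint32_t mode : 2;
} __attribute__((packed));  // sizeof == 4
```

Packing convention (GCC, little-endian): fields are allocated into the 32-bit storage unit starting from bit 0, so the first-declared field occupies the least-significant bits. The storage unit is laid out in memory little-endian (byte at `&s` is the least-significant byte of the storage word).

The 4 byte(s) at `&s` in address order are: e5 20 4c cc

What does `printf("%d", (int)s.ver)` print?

-7963

[0]=0xe5 [1]=0x20 [2]=0x4c [3]=0xcc (little-endian) → word 0xcc4c20e5
ver [0+:14] = (word>>0) & 0x3fff = 8421  ←
seq [14+:16] = (word>>14) & 0xffff = 12592
mode [30+:2] = (word>>30) & 0x3 = 3
ver signed 14b, MSB=1: 8421 - 16384 = -7963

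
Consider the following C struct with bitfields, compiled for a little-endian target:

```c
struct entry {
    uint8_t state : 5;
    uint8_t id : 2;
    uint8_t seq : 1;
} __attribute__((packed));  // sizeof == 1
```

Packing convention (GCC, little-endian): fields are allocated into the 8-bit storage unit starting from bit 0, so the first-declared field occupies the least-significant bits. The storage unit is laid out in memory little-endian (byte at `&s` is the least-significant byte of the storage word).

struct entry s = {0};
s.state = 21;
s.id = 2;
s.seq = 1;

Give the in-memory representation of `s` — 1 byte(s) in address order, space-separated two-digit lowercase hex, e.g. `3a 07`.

state:5 = 21 → 0x15 << 0 → word 0x15
id:2 = 2 → 0x2 << 5 → word 0x55
seq:1 = 1 → 0x1 << 7 → word 0xd5
word = 0xd5 → little-endian bytes:
  [0]=0xd5

d5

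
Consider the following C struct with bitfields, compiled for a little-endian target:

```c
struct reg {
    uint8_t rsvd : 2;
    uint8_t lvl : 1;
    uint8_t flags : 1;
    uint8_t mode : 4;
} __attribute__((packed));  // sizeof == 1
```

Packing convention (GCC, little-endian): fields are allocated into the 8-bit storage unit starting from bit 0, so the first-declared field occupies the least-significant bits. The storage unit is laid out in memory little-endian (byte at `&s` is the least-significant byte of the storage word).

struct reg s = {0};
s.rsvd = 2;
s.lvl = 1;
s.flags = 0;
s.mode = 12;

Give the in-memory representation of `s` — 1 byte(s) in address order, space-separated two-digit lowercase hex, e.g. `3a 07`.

c6

[0+:2] rsvd=2 & 0x3 = 0x2; word=0x02
[2+:1] lvl=1 & 0x1 = 0x1; word=0x06
[3+:1] flags=0 & 0x1 = 0x0; word=0x06
[4+:4] mode=12 & 0xf = 0xc; word=0xc6
word = 0xc6 → little-endian bytes:
  [0]=0xc6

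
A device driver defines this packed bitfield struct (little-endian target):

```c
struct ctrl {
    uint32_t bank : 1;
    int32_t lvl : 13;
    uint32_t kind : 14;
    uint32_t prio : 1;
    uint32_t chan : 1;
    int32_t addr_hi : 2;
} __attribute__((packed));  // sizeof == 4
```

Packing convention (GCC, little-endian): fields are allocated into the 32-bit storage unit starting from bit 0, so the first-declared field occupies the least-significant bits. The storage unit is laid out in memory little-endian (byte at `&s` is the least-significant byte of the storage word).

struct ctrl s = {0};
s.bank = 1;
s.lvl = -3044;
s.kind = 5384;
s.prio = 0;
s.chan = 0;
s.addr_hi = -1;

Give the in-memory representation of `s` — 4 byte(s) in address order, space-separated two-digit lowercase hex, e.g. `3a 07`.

bank:1 = 1 → 0x1 << 0 → word 0x00000001
lvl:13 = -3044 → 0x141c << 1 → word 0x00002839
kind:14 = 5384 → 0x1508 << 14 → word 0x05422839
prio:1 = 0 → 0x0 << 28 → word 0x05422839
chan:1 = 0 → 0x0 << 29 → word 0x05422839
addr_hi:2 = -1 → 0x3 << 30 → word 0xc5422839
word = 0xc5422839 → little-endian bytes:
  [0]=0x39  [1]=0x28  [2]=0x42  [3]=0xc5

39 28 42 c5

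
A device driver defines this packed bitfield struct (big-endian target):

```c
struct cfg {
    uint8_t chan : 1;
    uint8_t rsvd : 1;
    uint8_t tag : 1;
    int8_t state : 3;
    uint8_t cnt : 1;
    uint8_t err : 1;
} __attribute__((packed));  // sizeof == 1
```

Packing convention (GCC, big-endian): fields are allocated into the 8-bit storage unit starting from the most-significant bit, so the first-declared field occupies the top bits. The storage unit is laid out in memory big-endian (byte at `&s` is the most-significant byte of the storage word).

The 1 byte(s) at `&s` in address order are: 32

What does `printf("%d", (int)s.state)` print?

[0]=0x32 (big-endian) → word 0x32
chan [7+:1] = (word>>7) & 0x1 = 0
rsvd [6+:1] = (word>>6) & 0x1 = 0
tag [5+:1] = (word>>5) & 0x1 = 1
state [2+:3] = (word>>2) & 0x7 = 4  ←
cnt [1+:1] = (word>>1) & 0x1 = 1
err [0+:1] = (word>>0) & 0x1 = 0
state signed 3b, MSB=1: 4 - 8 = -4

-4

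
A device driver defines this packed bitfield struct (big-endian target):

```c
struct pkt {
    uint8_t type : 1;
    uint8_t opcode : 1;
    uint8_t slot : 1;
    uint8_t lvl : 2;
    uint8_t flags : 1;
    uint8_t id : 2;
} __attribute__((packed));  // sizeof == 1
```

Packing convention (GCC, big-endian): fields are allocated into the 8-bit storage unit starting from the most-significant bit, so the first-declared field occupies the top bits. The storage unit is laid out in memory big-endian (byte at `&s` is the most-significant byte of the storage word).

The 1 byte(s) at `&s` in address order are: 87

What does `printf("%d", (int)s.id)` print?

[0]=0x87 (big-endian) → word 0x87
type [7+:1] = (word>>7) & 0x1 = 1
opcode [6+:1] = (word>>6) & 0x1 = 0
slot [5+:1] = (word>>5) & 0x1 = 0
lvl [3+:2] = (word>>3) & 0x3 = 0
flags [2+:1] = (word>>2) & 0x1 = 1
id [0+:2] = (word>>0) & 0x3 = 3  ←

3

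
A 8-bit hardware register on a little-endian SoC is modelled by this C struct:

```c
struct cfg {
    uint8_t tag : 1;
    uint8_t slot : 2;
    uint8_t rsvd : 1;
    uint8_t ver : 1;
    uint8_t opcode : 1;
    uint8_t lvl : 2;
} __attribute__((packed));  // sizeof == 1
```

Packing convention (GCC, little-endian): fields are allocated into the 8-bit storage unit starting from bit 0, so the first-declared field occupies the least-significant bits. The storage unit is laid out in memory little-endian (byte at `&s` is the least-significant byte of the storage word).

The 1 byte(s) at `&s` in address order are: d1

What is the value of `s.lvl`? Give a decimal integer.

[0]=0xd1 (little-endian) → word 0xd1
tag:1 @ bit 0 → (0xd1>>0)&0x1 = 0x1
slot:2 @ bit 1 → (0xd1>>1)&0x3 = 0x0
rsvd:1 @ bit 3 → (0xd1>>3)&0x1 = 0x0
ver:1 @ bit 4 → (0xd1>>4)&0x1 = 0x1
opcode:1 @ bit 5 → (0xd1>>5)&0x1 = 0x0
lvl:2 @ bit 6 → (0xd1>>6)&0x3 = 0x3  ←

3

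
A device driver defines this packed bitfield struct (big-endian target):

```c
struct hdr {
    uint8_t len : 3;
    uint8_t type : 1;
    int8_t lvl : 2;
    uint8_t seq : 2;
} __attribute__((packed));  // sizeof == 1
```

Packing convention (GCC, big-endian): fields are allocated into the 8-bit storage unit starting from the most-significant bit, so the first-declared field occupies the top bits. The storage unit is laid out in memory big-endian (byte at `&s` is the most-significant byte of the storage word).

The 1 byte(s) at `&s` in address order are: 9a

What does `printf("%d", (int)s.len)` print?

4

[0]=0x9a (big-endian) → word 0x9a
len:3 @ bit 5 → (0x9a>>5)&0x7 = 0x4  ←
type:1 @ bit 4 → (0x9a>>4)&0x1 = 0x1
lvl:2 @ bit 2 → (0x9a>>2)&0x3 = 0x2
seq:2 @ bit 0 → (0x9a>>0)&0x3 = 0x2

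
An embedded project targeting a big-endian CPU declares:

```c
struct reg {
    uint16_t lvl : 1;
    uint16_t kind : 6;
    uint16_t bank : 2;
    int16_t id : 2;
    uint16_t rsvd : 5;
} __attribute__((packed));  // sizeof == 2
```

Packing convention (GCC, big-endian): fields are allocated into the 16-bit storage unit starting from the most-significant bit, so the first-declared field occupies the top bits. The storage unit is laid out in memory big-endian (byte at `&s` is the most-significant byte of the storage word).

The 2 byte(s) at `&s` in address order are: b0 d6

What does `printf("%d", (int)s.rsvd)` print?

[0]=0xb0 [1]=0xd6 (big-endian) → word 0xb0d6
lvl [15+:1] = (word>>15) & 0x1 = 1
kind [9+:6] = (word>>9) & 0x3f = 24
bank [7+:2] = (word>>7) & 0x3 = 1
id [5+:2] = (word>>5) & 0x3 = 2
rsvd [0+:5] = (word>>0) & 0x1f = 22  ←

22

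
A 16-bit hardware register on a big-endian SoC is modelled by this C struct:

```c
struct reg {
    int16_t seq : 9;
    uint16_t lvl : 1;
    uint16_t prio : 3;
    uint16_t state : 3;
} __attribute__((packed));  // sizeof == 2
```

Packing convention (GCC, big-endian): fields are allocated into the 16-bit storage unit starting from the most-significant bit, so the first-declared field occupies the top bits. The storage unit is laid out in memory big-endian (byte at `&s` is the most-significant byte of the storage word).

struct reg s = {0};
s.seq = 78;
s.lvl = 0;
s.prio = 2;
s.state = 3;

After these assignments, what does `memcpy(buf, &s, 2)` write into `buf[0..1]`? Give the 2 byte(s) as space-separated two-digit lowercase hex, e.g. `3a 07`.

[7+:9] seq=78 & 0x1ff = 0x4e; word=0x2700
[6+:1] lvl=0 & 0x1 = 0x0; word=0x2700
[3+:3] prio=2 & 0x7 = 0x2; word=0x2710
[0+:3] state=3 & 0x7 = 0x3; word=0x2713
word = 0x2713 → big-endian bytes:
  [0]=0x27  [1]=0x13

27 13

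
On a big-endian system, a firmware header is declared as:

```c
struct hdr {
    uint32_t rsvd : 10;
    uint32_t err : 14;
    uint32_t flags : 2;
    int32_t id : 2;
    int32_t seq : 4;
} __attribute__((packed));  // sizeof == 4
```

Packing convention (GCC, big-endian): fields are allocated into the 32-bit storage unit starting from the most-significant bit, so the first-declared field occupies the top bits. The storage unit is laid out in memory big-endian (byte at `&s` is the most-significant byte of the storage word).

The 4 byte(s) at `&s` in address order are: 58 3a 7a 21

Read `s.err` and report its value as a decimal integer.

[0]=0x58 [1]=0x3a [2]=0x7a [3]=0x21 (big-endian) → word 0x583a7a21
rsvd [22+:10] = (word>>22) & 0x3ff = 352
err [8+:14] = (word>>8) & 0x3fff = 14970  ←
flags [6+:2] = (word>>6) & 0x3 = 0
id [4+:2] = (word>>4) & 0x3 = 2
seq [0+:4] = (word>>0) & 0xf = 1

14970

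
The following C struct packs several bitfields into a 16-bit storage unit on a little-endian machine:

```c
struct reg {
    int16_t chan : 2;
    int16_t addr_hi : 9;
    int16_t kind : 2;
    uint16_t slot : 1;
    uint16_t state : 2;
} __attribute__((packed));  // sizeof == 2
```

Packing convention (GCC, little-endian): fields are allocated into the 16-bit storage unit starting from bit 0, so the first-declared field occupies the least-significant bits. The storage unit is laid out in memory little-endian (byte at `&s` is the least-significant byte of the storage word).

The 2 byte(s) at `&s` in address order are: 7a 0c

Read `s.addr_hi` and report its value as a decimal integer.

-226

[0]=0x7a [1]=0x0c (little-endian) → word 0x0c7a
chan:2 @ bit 0 → (0x0c7a>>0)&0x3 = 0x2
addr_hi:9 @ bit 2 → (0x0c7a>>2)&0x1ff = 0x11e  ←
kind:2 @ bit 11 → (0x0c7a>>11)&0x3 = 0x1
slot:1 @ bit 13 → (0x0c7a>>13)&0x1 = 0x0
state:2 @ bit 14 → (0x0c7a>>14)&0x3 = 0x0
addr_hi signed 9b, MSB=1: 286 - 512 = -226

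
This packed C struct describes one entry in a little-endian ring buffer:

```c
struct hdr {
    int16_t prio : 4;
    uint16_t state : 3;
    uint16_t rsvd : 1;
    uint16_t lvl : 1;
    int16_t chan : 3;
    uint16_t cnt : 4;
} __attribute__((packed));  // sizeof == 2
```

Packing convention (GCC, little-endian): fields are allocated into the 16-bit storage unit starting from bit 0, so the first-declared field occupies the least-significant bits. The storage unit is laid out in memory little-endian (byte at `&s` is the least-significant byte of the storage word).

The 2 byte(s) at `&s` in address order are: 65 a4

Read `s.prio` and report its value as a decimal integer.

5

[0]=0x65 [1]=0xa4 (little-endian) → word 0xa465
prio [0+:4] = (word>>0) & 0xf = 5  ←
state [4+:3] = (word>>4) & 0x7 = 6
rsvd [7+:1] = (word>>7) & 0x1 = 0
lvl [8+:1] = (word>>8) & 0x1 = 0
chan [9+:3] = (word>>9) & 0x7 = 2
cnt [12+:4] = (word>>12) & 0xf = 10
prio signed 4b, MSB=0: value = 5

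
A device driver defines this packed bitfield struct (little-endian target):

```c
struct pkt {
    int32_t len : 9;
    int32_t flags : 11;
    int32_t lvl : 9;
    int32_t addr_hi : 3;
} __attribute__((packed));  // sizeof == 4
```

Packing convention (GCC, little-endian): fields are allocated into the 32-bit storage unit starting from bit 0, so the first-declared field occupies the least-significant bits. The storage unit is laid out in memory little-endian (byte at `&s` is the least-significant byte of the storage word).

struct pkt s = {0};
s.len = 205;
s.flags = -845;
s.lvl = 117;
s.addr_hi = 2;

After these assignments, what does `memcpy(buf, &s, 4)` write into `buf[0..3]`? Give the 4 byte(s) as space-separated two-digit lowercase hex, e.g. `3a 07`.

len (9b) val=205 bits=0xcd at bit 0: 0x000000cd
flags (11b) val=-845 bits=0x4b3 at bit 9: 0x000966cd
lvl (9b) val=117 bits=0x75 at bit 20: 0x075966cd
addr_hi (3b) val=2 bits=0x2 at bit 29: 0x475966cd
word = 0x475966cd → little-endian bytes:
  [0]=0xcd  [1]=0x66  [2]=0x59  [3]=0x47

cd 66 59 47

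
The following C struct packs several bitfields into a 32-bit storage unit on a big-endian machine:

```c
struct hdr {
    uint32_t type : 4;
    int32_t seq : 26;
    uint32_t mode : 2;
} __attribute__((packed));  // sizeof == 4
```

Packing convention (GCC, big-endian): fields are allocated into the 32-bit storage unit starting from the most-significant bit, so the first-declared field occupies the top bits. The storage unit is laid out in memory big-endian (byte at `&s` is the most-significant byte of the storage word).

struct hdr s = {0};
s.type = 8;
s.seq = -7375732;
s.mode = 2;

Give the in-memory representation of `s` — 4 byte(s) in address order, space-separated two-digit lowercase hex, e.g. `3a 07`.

type (4b) val=8 bits=0x8 at bit 28: 0x80000000
seq (26b) val=-7375732 bits=0x38f748c at bit 2: 0x8e3dd230
mode (2b) val=2 bits=0x2 at bit 0: 0x8e3dd232
word = 0x8e3dd232 → big-endian bytes:
  [0]=0x8e  [1]=0x3d  [2]=0xd2  [3]=0x32

8e 3d d2 32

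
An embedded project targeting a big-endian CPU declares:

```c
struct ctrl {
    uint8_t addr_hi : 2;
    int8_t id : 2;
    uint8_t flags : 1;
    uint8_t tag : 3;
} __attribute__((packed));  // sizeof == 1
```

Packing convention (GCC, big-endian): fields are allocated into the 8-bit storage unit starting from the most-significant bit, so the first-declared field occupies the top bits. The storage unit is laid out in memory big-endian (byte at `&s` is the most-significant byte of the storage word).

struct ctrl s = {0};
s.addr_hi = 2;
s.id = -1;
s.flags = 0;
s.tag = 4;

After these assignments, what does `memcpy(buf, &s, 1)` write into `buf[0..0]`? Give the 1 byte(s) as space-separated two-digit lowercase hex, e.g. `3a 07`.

addr_hi (2b) val=2 bits=0x2 at bit 6: 0x80
id (2b) val=-1 bits=0x3 at bit 4: 0xb0
flags (1b) val=0 bits=0x0 at bit 3: 0xb0
tag (3b) val=4 bits=0x4 at bit 0: 0xb4
word = 0xb4 → big-endian bytes:
  [0]=0xb4

b4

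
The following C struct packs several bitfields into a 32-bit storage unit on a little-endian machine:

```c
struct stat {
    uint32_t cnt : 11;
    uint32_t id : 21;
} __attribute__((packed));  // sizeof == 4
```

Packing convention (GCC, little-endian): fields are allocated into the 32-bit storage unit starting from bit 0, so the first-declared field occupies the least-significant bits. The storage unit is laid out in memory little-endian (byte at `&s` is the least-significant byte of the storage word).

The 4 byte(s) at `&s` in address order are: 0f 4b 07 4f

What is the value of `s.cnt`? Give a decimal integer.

[0]=0x0f [1]=0x4b [2]=0x07 [3]=0x4f (little-endian) → word 0x4f074b0f
cnt:11 @ bit 0 → (0x4f074b0f>>0)&0x7ff = 0x30f  ←
id:21 @ bit 11 → (0x4f074b0f>>11)&0x1fffff = 0x9e0e9

783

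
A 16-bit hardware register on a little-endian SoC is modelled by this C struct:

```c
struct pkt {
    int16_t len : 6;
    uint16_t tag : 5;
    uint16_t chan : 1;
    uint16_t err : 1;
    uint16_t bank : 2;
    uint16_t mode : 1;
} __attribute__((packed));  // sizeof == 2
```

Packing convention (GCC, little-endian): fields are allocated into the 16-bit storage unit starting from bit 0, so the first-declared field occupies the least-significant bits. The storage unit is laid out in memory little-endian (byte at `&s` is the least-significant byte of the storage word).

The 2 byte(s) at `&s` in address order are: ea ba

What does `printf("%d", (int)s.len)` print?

[0]=0xea [1]=0xba (little-endian) → word 0xbaea
len:6 @ bit 0 → (0xbaea>>0)&0x3f = 0x2a  ←
tag:5 @ bit 6 → (0xbaea>>6)&0x1f = 0xb
chan:1 @ bit 11 → (0xbaea>>11)&0x1 = 0x1
err:1 @ bit 12 → (0xbaea>>12)&0x1 = 0x1
bank:2 @ bit 13 → (0xbaea>>13)&0x3 = 0x1
mode:1 @ bit 15 → (0xbaea>>15)&0x1 = 0x1
len signed 6b, MSB=1: 42 - 64 = -22

-22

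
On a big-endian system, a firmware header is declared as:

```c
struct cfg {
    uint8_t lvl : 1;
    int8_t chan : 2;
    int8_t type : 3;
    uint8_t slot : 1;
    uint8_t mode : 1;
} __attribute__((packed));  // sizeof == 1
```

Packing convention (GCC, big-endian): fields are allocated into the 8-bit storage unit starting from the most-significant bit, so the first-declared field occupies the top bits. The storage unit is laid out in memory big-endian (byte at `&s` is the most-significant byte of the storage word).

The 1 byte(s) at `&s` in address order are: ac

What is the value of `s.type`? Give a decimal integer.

[0]=0xac (big-endian) → word 0xac
lvl:1 @ bit 7 → (0xac>>7)&0x1 = 0x1
chan:2 @ bit 5 → (0xac>>5)&0x3 = 0x1
type:3 @ bit 2 → (0xac>>2)&0x7 = 0x3  ←
slot:1 @ bit 1 → (0xac>>1)&0x1 = 0x0
mode:1 @ bit 0 → (0xac>>0)&0x1 = 0x0
type signed 3b, MSB=0: value = 3

3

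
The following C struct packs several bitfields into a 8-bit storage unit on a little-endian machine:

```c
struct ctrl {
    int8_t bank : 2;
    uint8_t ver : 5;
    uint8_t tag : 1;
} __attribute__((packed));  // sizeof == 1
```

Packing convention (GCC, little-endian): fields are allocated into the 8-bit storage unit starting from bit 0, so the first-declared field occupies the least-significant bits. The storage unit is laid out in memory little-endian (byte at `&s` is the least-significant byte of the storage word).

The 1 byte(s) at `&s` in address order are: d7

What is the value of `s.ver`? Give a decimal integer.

[0]=0xd7 (little-endian) → word 0xd7
bank:2 @ bit 0 → (0xd7>>0)&0x3 = 0x3
ver:5 @ bit 2 → (0xd7>>2)&0x1f = 0x15  ←
tag:1 @ bit 7 → (0xd7>>7)&0x1 = 0x1

21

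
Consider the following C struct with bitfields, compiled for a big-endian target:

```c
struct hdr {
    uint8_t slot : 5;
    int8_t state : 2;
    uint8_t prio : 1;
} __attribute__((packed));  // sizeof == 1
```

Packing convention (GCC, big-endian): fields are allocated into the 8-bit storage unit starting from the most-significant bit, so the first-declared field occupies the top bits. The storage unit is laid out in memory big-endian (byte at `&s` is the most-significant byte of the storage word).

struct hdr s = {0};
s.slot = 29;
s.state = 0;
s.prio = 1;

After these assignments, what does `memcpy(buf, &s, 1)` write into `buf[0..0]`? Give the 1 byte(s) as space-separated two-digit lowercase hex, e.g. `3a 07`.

slot:5 = 29 → 0x1d << 3 → word 0xe8
state:2 = 0 → 0x0 << 1 → word 0xe8
prio:1 = 1 → 0x1 << 0 → word 0xe9
word = 0xe9 → big-endian bytes:
  [0]=0xe9

e9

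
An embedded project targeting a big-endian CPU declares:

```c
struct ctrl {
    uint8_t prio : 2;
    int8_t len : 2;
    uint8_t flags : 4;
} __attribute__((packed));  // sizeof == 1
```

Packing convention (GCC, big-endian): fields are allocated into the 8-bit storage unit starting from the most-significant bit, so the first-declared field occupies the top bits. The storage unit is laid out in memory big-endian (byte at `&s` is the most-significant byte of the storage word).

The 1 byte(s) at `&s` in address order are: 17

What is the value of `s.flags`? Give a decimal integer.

[0]=0x17 (big-endian) → word 0x17
prio:2 @ bit 6 → (0x17>>6)&0x3 = 0x0
len:2 @ bit 4 → (0x17>>4)&0x3 = 0x1
flags:4 @ bit 0 → (0x17>>0)&0xf = 0x7  ←

7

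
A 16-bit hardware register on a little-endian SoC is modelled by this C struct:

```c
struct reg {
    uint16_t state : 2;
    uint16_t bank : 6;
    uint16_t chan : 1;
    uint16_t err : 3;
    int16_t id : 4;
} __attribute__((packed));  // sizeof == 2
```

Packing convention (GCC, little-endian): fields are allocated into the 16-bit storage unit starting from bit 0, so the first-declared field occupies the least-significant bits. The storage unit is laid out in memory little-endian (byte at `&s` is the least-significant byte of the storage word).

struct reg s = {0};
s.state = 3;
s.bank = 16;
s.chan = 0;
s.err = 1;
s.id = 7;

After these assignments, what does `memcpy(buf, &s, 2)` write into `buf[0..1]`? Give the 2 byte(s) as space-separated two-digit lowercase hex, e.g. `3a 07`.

state:2 = 3 → 0x3 << 0 → word 0x0003
bank:6 = 16 → 0x10 << 2 → word 0x0043
chan:1 = 0 → 0x0 << 8 → word 0x0043
err:3 = 1 → 0x1 << 9 → word 0x0243
id:4 = 7 → 0x7 << 12 → word 0x7243
word = 0x7243 → little-endian bytes:
  [0]=0x43  [1]=0x72

43 72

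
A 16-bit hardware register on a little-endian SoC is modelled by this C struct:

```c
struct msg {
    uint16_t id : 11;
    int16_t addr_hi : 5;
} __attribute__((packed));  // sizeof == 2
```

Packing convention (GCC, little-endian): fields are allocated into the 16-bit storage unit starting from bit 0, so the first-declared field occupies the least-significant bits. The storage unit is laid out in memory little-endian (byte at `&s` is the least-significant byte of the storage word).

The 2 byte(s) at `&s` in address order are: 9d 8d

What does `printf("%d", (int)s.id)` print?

[0]=0x9d [1]=0x8d (little-endian) → word 0x8d9d
id [0+:11] = (word>>0) & 0x7ff = 1437  ←
addr_hi [11+:5] = (word>>11) & 0x1f = 17

1437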